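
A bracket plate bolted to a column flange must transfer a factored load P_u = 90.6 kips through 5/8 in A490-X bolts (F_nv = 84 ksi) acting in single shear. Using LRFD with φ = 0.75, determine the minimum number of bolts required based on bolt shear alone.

5 bolts

A_b = π·0.625²/4 = 0.3068 in².
Per-bolt design strength φR_n = 0.75 × 84 × 0.3068 × 1 = 19.33 kips.
n ≥ 90.6 / 19.33 = 4.687 → use 5 bolts.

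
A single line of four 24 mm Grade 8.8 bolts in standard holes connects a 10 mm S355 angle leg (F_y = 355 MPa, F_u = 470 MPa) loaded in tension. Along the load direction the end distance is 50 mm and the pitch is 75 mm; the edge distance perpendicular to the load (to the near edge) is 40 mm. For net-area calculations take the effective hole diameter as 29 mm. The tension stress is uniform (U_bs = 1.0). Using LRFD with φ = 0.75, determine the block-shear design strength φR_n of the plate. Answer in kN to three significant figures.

Shear plane L_v = 50 + 3·75 = 275 mm; A_gv = 275 × 10 = 2750 mm².
A_nv = (275 − 3.5·29) × 10 = 1735 mm².
A_nt = (40 − 0.5·29) × 10 = 255 mm².
0.6 F_u A_nv = 489.3 kN; 0.6 F_y A_gv = 585.8 kN → shear rupture governs the shear term.
R_n = 489.3 + 1.0 × 470 × 255 / 1000 = 609.1 kN.
Design strength φR_n = 0.75 × 609.1 = 457 kN.

457 kN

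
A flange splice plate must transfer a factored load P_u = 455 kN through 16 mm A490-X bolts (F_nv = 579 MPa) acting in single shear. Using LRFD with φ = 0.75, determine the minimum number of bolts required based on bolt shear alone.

6 bolts

A_b = π·16²/4 = 201.1 mm².
Per-bolt design strength φR_n = 0.75 × 579 × 201.1 × 1 / 1000 = 87.31 kN.
n ≥ 455 / 87.31 = 5.211 → use 6 bolts.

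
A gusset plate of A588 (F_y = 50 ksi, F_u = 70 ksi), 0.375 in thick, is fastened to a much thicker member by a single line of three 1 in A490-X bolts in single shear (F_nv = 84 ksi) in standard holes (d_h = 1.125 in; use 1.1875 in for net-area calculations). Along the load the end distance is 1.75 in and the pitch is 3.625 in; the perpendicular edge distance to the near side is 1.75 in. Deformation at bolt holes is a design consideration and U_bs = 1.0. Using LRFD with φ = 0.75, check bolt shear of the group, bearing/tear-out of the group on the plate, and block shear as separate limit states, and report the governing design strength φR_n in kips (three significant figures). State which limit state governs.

Bolt shear: A_b = π·1²/4 = 0.7854 in²; R_n = 84 × 0.7854 × 3 × 1 = 197.9 kips → 0.75 × 197.9 = 148 kips.
Bearing: edge l_c = 1.188, r_n = 37.41 kips; interior l_c = 2.5, r_n = 63 kips; R_n = 37.41 + 2·63 = 163.4 kips → 123 kips.
Block shear: A_gv = 3.375, A_nv = 2.262, A_nt = 0.4336 in²; R_n = min(0.6F_uA_nv, 0.6F_yA_gv) + U_bs·F_u·A_nt = 125.3 kips → 94 kips.
Block shear governs: 94 kips.

94 kips (block shear governs)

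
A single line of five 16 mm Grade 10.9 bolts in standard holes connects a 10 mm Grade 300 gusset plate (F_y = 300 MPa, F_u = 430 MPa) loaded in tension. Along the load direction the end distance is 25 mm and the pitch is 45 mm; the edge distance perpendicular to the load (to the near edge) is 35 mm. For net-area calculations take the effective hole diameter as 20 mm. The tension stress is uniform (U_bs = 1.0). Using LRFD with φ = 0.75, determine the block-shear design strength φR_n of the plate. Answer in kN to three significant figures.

Shear plane L_v = 25 + 4·45 = 205 mm; A_gv = 205 × 10 = 2050 mm².
A_nv = (205 − 4.5·20) × 10 = 1150 mm².
A_nt = (35 − 0.5·20) × 10 = 250 mm².
0.6 F_u A_nv = 296.7 kN; 0.6 F_y A_gv = 369 kN → shear rupture governs the shear term.
R_n = 296.7 + 1.0 × 430 × 250 / 1000 = 404.2 kN.
Design strength φR_n = 0.75 × 404.2 = 303 kN.

303 kN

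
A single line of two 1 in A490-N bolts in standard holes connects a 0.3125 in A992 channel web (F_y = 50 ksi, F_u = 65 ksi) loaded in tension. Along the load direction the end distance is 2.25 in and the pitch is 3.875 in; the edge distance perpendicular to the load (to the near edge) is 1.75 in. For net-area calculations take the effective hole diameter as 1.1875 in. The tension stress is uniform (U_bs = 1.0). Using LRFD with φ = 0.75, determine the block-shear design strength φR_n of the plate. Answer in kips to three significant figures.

Shear plane L_v = 2.25 + 1·3.875 = 6.125 in; A_gv = 6.125 × 0.3125 = 1.914 in².
A_nv = (6.125 − 1.5·1.1875) × 0.3125 = 1.357 in².
A_nt = (1.75 − 0.5·1.1875) × 0.3125 = 0.3613 in².
0.6 F_u A_nv = 52.94 kips; 0.6 F_y A_gv = 57.42 kips → shear rupture governs the shear term.
R_n = 52.94 + 1.0 × 65 × 0.3613 = 76.43 kips.
Design strength φR_n = 0.75 × 76.43 = 57.3 kips.

57.3 kips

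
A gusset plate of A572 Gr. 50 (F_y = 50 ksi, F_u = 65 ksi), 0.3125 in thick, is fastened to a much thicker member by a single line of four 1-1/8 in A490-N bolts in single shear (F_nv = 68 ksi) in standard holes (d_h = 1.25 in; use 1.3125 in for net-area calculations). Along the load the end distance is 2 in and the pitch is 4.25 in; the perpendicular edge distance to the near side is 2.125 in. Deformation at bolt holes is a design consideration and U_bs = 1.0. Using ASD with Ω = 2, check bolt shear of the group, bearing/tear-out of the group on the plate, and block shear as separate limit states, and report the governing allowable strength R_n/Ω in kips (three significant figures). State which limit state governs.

76.8 kips (block shear governs)

Bolt shear: A_b = π·1.125²/4 = 0.994 in²; R_n = 68 × 0.994 × 4 × 1 = 270.4 kips → 270.4 / 2 = 135 kips.
Bearing: edge l_c = 1.375, r_n = 33.52 kips; interior l_c = 3, r_n = 54.84 kips; R_n = 33.52 + 3·54.84 = 198 kips → 99 kips.
Block shear: A_gv = 4.609, A_nv = 3.174, A_nt = 0.459 in²; R_n = min(0.6F_uA_nv, 0.6F_yA_gv) + U_bs·F_u·A_nt = 153.6 kips → 76.8 kips.
Block shear governs: 76.8 kips.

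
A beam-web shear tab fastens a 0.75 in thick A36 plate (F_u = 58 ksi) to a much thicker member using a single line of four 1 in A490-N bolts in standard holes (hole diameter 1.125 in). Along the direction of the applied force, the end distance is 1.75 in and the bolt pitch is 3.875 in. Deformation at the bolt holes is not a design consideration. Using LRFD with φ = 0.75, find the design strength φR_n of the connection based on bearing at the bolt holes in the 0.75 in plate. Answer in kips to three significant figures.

Per bolt r_n = 1.5 l_c t F_u ≤ 3.0 d t F_u; upper limit = 3.0 × 1 × 0.75 × 58 = 130.5 kips.
Edge bolt: l_c = 1.75 − 1.125/2 = 1.188 in → 1.5 × 1.188 × 0.75 × 58 = 77.48 → r_n = 77.48 kips.
Interior bolts: l_c = 3.875 − 1.125 = 2.75 in → 1.5 × 2.75 × 0.75 × 58 = 179.4 → r_n = 130.5 kips.
R_n = 1 × 77.48 + 3 × 130.5 = 469 kips.
Design strength φR_n = 0.75 × 469 = 352 kips.

352 kips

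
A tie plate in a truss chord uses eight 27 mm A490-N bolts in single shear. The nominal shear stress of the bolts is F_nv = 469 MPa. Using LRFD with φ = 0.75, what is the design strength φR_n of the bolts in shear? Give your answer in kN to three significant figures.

A_b = π × 27² / 4 = 572.6 mm².
R_n = F_nv · A_b · n · n_s = 469 × 572.6 × 8 × 1 / 1000 = 2148 kN.
Design strength φR_n = 0.75 × 2148 = 1610 kN.

1610 kN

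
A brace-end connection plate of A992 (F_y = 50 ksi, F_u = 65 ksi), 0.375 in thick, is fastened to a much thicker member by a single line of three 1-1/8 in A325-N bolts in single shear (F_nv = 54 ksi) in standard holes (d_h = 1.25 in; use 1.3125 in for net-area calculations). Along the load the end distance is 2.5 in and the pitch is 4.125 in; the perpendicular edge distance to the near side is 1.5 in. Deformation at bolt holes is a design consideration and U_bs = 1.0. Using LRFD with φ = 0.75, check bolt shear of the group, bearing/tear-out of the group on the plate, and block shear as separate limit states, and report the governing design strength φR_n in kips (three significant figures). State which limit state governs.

Bolt shear: A_b = π·1.125²/4 = 0.994 in²; R_n = 54 × 0.994 × 3 × 1 = 161 kips → 0.75 × 161 = 121 kips.
Bearing: edge l_c = 1.875, r_n = 54.84 kips; interior l_c = 2.875, r_n = 65.81 kips; R_n = 54.84 + 2·65.81 = 186.5 kips → 140 kips.
Block shear: A_gv = 4.031, A_nv = 2.801, A_nt = 0.3164 in²; R_n = min(0.6F_uA_nv, 0.6F_yA_gv) + U_bs·F_u·A_nt = 129.8 kips → 97.3 kips.
Block shear governs: 97.3 kips.

97.3 kips (block shear governs)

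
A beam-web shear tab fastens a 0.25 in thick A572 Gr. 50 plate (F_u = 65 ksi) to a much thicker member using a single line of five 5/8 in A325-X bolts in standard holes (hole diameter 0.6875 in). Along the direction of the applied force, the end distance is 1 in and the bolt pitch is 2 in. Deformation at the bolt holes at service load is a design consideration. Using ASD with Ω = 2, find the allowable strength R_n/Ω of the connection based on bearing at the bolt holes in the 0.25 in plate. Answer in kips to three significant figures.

Per bolt r_n = 1.2 l_c t F_u ≤ 2.4 d t F_u; upper limit = 2.4 × 0.625 × 0.25 × 65 = 24.38 kips.
Edge bolt: l_c = 1 − 0.6875/2 = 0.6562 in → 1.2 × 0.6562 × 0.25 × 65 = 12.8 → r_n = 12.8 kips.
Interior bolts: l_c = 2 − 0.6875 = 1.312 in → 1.2 × 1.312 × 0.25 × 65 = 25.59 → r_n = 24.38 kips.
R_n = 1 × 12.8 + 4 × 24.38 = 110.3 kips.
Allowable strength R_n/Ω = 110.3 / 2 = 55.1 kips.

55.1 kips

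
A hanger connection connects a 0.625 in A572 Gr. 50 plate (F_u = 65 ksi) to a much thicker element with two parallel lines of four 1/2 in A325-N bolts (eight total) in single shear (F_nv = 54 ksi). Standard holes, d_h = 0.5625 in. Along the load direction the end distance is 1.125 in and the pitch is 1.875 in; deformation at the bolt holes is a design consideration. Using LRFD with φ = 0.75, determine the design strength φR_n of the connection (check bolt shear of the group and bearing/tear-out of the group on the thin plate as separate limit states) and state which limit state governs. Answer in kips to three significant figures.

63.6 kips (bolt shear governs)

Bolt shear: A_b = π·0.5²/4 = 0.1963 in²; R_n = 54 × 0.1963 × 8 × 1 = 84.82 kips → 0.75 × 84.82 = 63.6 kips.
Bearing (1.2 l_c t F_u ≤ 2.4 d t F_u): upper limit = 2.4·0.5·0.625·65 = 48.75 kips.
  Edge l_c = 1.125 − 0.5625/2 = 0.8438 → r_n = 41.13 kips; interior l_c = 1.875 − 0.5625 = 1.312 → r_n = 48.75 kips.
  R_n,bearing = 2·41.13 + 6·48.75 = 374.8 kips → 0.75 × 374.8 = 281 kips.
Bolt shear governs: 63.6 kips.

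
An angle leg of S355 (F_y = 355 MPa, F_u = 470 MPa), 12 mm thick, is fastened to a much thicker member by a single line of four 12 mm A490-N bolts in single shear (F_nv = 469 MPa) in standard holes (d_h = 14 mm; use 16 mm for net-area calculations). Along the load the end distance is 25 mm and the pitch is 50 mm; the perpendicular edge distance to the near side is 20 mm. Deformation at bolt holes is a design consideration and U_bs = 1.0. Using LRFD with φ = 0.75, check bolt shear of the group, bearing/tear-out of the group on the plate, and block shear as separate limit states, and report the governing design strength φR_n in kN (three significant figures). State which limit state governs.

Bolt shear: A_b = π·12²/4 = 113.1 mm²; R_n = 469 × 113.1 × 4 × 1 / 1000 = 212.2 kN → 0.75 × 212.2 = 159 kN.
Bearing: edge l_c = 18, r_n = 121.8 kN; interior l_c = 36, r_n = 162.4 kN; R_n = 121.8 + 3·162.4 = 609.1 kN → 457 kN.
Block shear: A_gv = 2100, A_nv = 1428, A_nt = 144 mm²; R_n = min(0.6F_uA_nv, 0.6F_yA_gv) + U_bs·F_u·A_nt = 470.4 kN → 353 kN.
Bolt shear governs: 159 kN.

159 kN (bolt shear governs)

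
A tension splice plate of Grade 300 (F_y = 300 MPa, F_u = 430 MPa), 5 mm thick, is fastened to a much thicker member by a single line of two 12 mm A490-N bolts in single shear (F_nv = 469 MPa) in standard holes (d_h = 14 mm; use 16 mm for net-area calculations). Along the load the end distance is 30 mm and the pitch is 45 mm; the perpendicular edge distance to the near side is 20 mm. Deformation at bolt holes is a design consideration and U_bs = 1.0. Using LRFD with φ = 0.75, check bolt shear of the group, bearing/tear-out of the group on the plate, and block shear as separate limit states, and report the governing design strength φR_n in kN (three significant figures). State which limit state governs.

68.7 kN (block shear governs)

Bolt shear: A_b = π·12²/4 = 113.1 mm²; R_n = 469 × 113.1 × 2 × 1 / 1000 = 106.1 kN → 0.75 × 106.1 = 79.6 kN.
Bearing: edge l_c = 23, r_n = 59.34 kN; interior l_c = 31, r_n = 61.92 kN; R_n = 59.34 + 1·61.92 = 121.3 kN → 90.9 kN.
Block shear: A_gv = 375, A_nv = 255, A_nt = 60 mm²; R_n = min(0.6F_uA_nv, 0.6F_yA_gv) + U_bs·F_u·A_nt = 91.59 kN → 68.7 kN.
Block shear governs: 68.7 kN.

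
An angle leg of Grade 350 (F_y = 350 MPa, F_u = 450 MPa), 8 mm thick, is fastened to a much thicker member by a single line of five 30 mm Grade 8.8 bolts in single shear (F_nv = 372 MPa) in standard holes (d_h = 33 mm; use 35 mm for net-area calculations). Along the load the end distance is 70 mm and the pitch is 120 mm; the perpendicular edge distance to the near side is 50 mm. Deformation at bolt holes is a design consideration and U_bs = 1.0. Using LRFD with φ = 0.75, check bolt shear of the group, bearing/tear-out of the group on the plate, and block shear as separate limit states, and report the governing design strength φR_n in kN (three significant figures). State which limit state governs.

Bolt shear: A_b = π·30²/4 = 706.9 mm²; R_n = 372 × 706.9 × 5 × 1 / 1000 = 1315 kN → 0.75 × 1315 = 986 kN.
Bearing: edge l_c = 53.5, r_n = 231.1 kN; interior l_c = 87, r_n = 259.2 kN; R_n = 231.1 + 4·259.2 = 1268 kN → 951 kN.
Block shear: A_gv = 4400, A_nv = 3140, A_nt = 260 mm²; R_n = min(0.6F_uA_nv, 0.6F_yA_gv) + U_bs·F_u·A_nt = 964.8 kN → 724 kN.
Block shear governs: 724 kN.

724 kN (block shear governs)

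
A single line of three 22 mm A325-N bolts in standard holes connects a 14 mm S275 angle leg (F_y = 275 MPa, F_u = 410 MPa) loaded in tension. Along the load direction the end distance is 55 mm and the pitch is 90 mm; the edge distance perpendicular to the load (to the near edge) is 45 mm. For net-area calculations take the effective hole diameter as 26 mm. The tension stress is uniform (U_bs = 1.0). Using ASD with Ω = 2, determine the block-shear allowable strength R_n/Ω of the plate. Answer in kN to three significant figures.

363 kN

Shear plane L_v = 55 + 2·90 = 235 mm; A_gv = 235 × 14 = 3290 mm².
A_nv = (235 − 2.5·26) × 14 = 2380 mm².
A_nt = (45 − 0.5·26) × 14 = 448 mm².
0.6 F_u A_nv = 585.5 kN; 0.6 F_y A_gv = 542.9 kN → shear yielding governs the shear term.
R_n = 542.9 + 1.0 × 410 × 448 / 1000 = 726.5 kN.
Allowable strength R_n/Ω = 726.5 / 2 = 363 kN.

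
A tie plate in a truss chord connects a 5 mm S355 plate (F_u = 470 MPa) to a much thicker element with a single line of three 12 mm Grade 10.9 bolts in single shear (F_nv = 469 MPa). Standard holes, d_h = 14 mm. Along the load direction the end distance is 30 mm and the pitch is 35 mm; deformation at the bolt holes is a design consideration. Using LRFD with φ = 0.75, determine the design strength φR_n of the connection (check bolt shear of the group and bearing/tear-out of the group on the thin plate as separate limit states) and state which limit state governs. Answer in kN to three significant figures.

Bolt shear: A_b = π·12²/4 = 113.1 mm²; R_n = 469 × 113.1 × 3 × 1 / 1000 = 159.1 kN → 0.75 × 159.1 = 119 kN.
Bearing (1.2 l_c t F_u ≤ 2.4 d t F_u): upper limit = 2.4·12·5·470 / 1000 = 67.68 kN.
  Edge l_c = 30 − 14/2 = 23 → r_n = 64.86 kN; interior l_c = 35 − 14 = 21 → r_n = 59.22 kN.
  R_n,bearing = 1·64.86 + 2·59.22 = 183.3 kN → 0.75 × 183.3 = 137 kN.
Bolt shear governs: 119 kN.

119 kN (bolt shear governs)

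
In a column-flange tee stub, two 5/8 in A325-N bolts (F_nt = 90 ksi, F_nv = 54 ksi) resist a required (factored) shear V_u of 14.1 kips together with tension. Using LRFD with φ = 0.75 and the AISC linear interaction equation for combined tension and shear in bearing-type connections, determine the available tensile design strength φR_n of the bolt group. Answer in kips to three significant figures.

A_b = π·0.625²/4 = 0.3068 in²; f_rv = 14.1 / (2 × 0.3068) = 22.98 ksi.
F'_nt = 1.3 F_nt − (F_nt / φF_nv) f_rv = 1.3·90 − (90/(0.75·54))·22.98 = 65.93 ksi, capped at F_nt → F'_nt = 65.93 ksi.
R_n = F'_nt · A_b · n = 65.93 × 0.3068 × 2 = 40.46 kips.
Design strength φR_n = 0.75 × 40.46 = 30.3 kips.

30.3 kips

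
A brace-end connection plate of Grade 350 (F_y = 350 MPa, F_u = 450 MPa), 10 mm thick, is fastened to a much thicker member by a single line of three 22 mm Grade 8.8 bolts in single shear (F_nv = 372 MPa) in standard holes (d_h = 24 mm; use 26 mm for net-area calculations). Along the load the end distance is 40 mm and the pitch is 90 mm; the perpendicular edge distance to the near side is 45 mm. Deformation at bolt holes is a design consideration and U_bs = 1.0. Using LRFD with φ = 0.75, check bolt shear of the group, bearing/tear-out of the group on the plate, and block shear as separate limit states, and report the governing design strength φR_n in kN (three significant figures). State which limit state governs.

Bolt shear: A_b = π·22²/4 = 380.1 mm²; R_n = 372 × 380.1 × 3 × 1 / 1000 = 424.2 kN → 0.75 × 424.2 = 318 kN.
Bearing: edge l_c = 28, r_n = 151.2 kN; interior l_c = 66, r_n = 237.6 kN; R_n = 151.2 + 2·237.6 = 626.4 kN → 470 kN.
Block shear: A_gv = 2200, A_nv = 1550, A_nt = 320 mm²; R_n = min(0.6F_uA_nv, 0.6F_yA_gv) + U_bs·F_u·A_nt = 562.5 kN → 422 kN.
Bolt shear governs: 318 kN.

318 kN (bolt shear governs)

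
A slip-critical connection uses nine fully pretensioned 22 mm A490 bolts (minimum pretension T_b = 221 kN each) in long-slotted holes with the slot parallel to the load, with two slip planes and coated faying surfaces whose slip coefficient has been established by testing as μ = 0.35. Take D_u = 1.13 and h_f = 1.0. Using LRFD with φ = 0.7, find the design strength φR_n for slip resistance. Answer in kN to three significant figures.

R_n = μ · D_u · h_f · T_b · n_s · n_b = 0.35 × 1.13 × 1.0 × 221 × 2 × 9 = 1573 kN.
Design strength φR_n = 0.7 × 1573 = 1100 kN.

1100 kN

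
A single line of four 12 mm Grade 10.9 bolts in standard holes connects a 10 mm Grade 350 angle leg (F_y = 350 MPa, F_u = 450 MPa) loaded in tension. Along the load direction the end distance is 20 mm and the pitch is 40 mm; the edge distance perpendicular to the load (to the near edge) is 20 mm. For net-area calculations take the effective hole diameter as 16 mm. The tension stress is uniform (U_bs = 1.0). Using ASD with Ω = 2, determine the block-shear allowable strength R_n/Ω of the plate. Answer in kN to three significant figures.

Shear plane L_v = 20 + 3·40 = 140 mm; A_gv = 140 × 10 = 1400 mm².
A_nv = (140 − 3.5·16) × 10 = 840 mm².
A_nt = (20 − 0.5·16) × 10 = 120 mm².
0.6 F_u A_nv = 226.8 kN; 0.6 F_y A_gv = 294 kN → shear rupture governs the shear term.
R_n = 226.8 + 1.0 × 450 × 120 / 1000 = 280.8 kN.
Allowable strength R_n/Ω = 280.8 / 2 = 140 kN.

140 kN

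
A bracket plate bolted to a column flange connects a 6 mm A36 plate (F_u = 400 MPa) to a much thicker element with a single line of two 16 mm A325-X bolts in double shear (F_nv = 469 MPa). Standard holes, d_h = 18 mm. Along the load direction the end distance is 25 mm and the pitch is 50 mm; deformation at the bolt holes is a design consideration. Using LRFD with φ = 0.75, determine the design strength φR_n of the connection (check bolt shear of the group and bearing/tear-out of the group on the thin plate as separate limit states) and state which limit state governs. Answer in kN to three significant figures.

Bolt shear: A_b = π·16²/4 = 201.1 mm²; R_n = 469 × 201.1 × 2 × 2 / 1000 = 377.2 kN → 0.75 × 377.2 = 283 kN.
Bearing (1.2 l_c t F_u ≤ 2.4 d t F_u): upper limit = 2.4·16·6·400 / 1000 = 92.16 kN.
  Edge l_c = 25 − 18/2 = 16 → r_n = 46.08 kN; interior l_c = 50 − 18 = 32 → r_n = 92.16 kN.
  R_n,bearing = 1·46.08 + 1·92.16 = 138.2 kN → 0.75 × 138.2 = 104 kN.
Bearing governs: 104 kN.

104 kN (bearing governs)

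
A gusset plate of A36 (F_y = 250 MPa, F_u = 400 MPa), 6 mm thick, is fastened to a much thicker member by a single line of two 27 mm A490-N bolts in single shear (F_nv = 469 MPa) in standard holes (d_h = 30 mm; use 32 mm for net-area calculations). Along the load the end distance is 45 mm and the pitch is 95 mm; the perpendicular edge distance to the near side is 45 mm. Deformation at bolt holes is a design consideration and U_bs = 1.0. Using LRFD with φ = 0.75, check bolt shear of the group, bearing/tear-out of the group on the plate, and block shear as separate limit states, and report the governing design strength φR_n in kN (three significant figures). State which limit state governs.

Bolt shear: A_b = π·27²/4 = 572.6 mm²; R_n = 469 × 572.6 × 2 × 1 / 1000 = 537.1 kN → 0.75 × 537.1 = 403 kN.
Bearing: edge l_c = 30, r_n = 86.4 kN; interior l_c = 65, r_n = 155.5 kN; R_n = 86.4 + 1·155.5 = 241.9 kN → 181 kN.
Block shear: A_gv = 840, A_nv = 552, A_nt = 174 mm²; R_n = min(0.6F_uA_nv, 0.6F_yA_gv) + U_bs·F_u·A_nt = 195.6 kN → 147 kN.
Block shear governs: 147 kN.

147 kN (block shear governs)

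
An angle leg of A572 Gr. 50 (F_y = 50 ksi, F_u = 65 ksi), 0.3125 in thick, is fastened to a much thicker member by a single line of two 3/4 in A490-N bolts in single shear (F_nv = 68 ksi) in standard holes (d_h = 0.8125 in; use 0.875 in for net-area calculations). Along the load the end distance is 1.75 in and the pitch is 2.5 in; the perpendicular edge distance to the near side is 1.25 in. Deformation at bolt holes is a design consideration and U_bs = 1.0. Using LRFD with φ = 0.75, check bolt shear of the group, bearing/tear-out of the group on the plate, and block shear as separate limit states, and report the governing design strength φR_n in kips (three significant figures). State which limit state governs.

Bolt shear: A_b = π·0.75²/4 = 0.4418 in²; R_n = 68 × 0.4418 × 2 × 1 = 60.08 kips → 0.75 × 60.08 = 45.1 kips.
Bearing: edge l_c = 1.344, r_n = 32.75 kips; interior l_c = 1.688, r_n = 36.56 kips; R_n = 32.75 + 1·36.56 = 69.32 kips → 52 kips.
Block shear: A_gv = 1.328, A_nv = 0.918, A_nt = 0.2539 in²; R_n = min(0.6F_uA_nv, 0.6F_yA_gv) + U_bs·F_u·A_nt = 52.3 kips → 39.2 kips.
Block shear governs: 39.2 kips.

39.2 kips (block shear governs)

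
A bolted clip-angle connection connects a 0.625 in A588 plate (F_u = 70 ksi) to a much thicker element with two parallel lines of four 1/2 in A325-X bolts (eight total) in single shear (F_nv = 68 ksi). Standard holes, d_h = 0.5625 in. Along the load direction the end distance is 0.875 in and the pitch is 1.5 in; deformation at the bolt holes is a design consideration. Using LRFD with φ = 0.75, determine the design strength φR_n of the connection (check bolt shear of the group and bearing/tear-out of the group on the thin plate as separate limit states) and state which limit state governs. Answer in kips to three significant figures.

80.1 kips (bolt shear governs)

Bolt shear: A_b = π·0.5²/4 = 0.1963 in²; R_n = 68 × 0.1963 × 8 × 1 = 106.8 kips → 0.75 × 106.8 = 80.1 kips.
Bearing (1.2 l_c t F_u ≤ 2.4 d t F_u): upper limit = 2.4·0.5·0.625·70 = 52.5 kips.
  Edge l_c = 0.875 − 0.5625/2 = 0.5938 → r_n = 31.17 kips; interior l_c = 1.5 − 0.5625 = 0.9375 → r_n = 49.22 kips.
  R_n,bearing = 2·31.17 + 6·49.22 = 357.7 kips → 0.75 × 357.7 = 268 kips.
Bolt shear governs: 80.1 kips.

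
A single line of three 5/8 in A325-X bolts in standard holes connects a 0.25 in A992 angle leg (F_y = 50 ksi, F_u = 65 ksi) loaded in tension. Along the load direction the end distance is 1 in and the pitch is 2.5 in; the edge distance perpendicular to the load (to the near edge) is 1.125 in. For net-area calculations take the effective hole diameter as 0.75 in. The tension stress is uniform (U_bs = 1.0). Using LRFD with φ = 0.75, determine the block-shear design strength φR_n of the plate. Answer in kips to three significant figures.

39.3 kips

Shear plane L_v = 1 + 2·2.5 = 6 in; A_gv = 6 × 0.25 = 1.5 in².
A_nv = (6 − 2.5·0.75) × 0.25 = 1.031 in².
A_nt = (1.125 − 0.5·0.75) × 0.25 = 0.1875 in².
0.6 F_u A_nv = 40.22 kips; 0.6 F_y A_gv = 45 kips → shear rupture governs the shear term.
R_n = 40.22 + 1.0 × 65 × 0.1875 = 52.41 kips.
Design strength φR_n = 0.75 × 52.41 = 39.3 kips.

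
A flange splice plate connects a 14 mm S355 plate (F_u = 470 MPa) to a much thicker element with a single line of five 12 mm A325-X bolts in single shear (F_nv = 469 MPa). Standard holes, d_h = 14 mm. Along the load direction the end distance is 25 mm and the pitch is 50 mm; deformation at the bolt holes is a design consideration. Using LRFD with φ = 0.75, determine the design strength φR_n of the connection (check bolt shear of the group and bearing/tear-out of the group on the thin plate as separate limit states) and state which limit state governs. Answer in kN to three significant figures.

Bolt shear: A_b = π·12²/4 = 113.1 mm²; R_n = 469 × 113.1 × 5 × 1 / 1000 = 265.2 kN → 0.75 × 265.2 = 199 kN.
Bearing (1.2 l_c t F_u ≤ 2.4 d t F_u): upper limit = 2.4·12·14·470 / 1000 = 189.5 kN.
  Edge l_c = 25 − 14/2 = 18 → r_n = 142.1 kN; interior l_c = 50 − 14 = 36 → r_n = 189.5 kN.
  R_n,bearing = 1·142.1 + 4·189.5 = 900.1 kN → 0.75 × 900.1 = 675 kN.
Bolt shear governs: 199 kN.

199 kN (bolt shear governs)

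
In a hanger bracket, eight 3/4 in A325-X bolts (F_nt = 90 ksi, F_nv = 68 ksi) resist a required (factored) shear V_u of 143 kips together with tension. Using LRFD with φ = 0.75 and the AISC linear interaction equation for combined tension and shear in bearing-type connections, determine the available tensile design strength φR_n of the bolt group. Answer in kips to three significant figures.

121 kips

A_b = π·0.75²/4 = 0.4418 in²; f_rv = 143 / (8 × 0.4418) = 40.46 ksi.
F'_nt = 1.3 F_nt − (F_nt / φF_nv) f_rv = 1.3·90 − (90/(0.75·68))·40.46 = 45.6 ksi, capped at F_nt → F'_nt = 45.6 ksi.
R_n = F'_nt · A_b · n = 45.6 × 0.4418 × 8 = 161.2 kips.
Design strength φR_n = 0.75 × 161.2 = 121 kips.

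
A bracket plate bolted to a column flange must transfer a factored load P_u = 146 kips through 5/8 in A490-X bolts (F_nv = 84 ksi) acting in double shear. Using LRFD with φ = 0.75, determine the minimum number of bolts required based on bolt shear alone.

4 bolts

A_b = π·0.625²/4 = 0.3068 in².
Per-bolt design strength φR_n = 0.75 × 84 × 0.3068 × 2 = 38.66 kips.
n ≥ 146 / 38.66 = 3.777 → use 4 bolts.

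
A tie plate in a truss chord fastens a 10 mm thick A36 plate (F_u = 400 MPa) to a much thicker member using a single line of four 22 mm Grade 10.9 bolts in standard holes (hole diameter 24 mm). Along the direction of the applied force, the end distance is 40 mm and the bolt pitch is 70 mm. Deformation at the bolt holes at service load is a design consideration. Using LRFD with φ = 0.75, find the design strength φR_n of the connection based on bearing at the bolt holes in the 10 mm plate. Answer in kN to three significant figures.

Per bolt r_n = 1.2 l_c t F_u ≤ 2.4 d t F_u; upper limit = 2.4 × 22 × 10 × 400 / 1000 = 211.2 kN.
Edge bolt: l_c = 40 − 24/2 = 28 mm → 1.2 × 28 × 10 × 400 / 1000 = 134.4 → r_n = 134.4 kN.
Interior bolts: l_c = 70 − 24 = 46 mm → 1.2 × 46 × 10 × 400 / 1000 = 220.8 → r_n = 211.2 kN.
R_n = 1 × 134.4 + 3 × 211.2 = 768 kN.
Design strength φR_n = 0.75 × 768 = 576 kN.

576 kN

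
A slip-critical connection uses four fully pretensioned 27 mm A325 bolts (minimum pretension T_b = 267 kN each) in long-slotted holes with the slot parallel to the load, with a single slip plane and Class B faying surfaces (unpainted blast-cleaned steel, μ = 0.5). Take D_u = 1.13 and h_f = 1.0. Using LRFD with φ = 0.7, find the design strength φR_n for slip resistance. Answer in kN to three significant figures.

R_n = μ · D_u · h_f · T_b · n_s · n_b = 0.5 × 1.13 × 1.0 × 267 × 1 × 4 = 603.4 kN.
Design strength φR_n = 0.7 × 603.4 = 422 kN.

422 kN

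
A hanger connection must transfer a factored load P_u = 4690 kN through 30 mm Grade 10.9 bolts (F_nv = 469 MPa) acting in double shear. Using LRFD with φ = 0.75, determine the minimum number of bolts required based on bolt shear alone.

10 bolts

A_b = π·30²/4 = 706.9 mm².
Per-bolt design strength φR_n = 0.75 × 469 × 706.9 × 2 / 1000 = 497.3 kN.
n ≥ 4690 / 497.3 = 9.431 → use 10 bolts.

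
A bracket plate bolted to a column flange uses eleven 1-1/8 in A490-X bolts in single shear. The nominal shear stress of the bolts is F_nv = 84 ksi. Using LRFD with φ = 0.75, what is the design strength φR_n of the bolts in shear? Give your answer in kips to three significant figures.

689 kips

A_b = π × 1.125² / 4 = 0.994 in².
R_n = F_nv · A_b · n · n_s = 84 × 0.994 × 11 × 1 = 918.5 kips.
Design strength φR_n = 0.75 × 918.5 = 689 kips.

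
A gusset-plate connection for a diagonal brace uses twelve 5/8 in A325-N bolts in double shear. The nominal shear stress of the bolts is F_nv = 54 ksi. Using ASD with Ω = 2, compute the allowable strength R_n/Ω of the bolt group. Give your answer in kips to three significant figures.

199 kips

A_b = π × 0.625² / 4 = 0.3068 in².
R_n = F_nv · A_b · n · n_s = 54 × 0.3068 × 12 × 2 = 397.6 kips.
Allowable strength R_n/Ω = 397.6 / 2 = 199 kips.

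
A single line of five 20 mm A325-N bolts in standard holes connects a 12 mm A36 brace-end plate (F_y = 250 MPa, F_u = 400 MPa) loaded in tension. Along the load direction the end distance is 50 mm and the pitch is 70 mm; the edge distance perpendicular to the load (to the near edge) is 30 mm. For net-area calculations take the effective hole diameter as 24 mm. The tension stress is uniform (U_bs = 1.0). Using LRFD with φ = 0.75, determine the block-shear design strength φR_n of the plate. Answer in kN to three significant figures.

510 kN

Shear plane L_v = 50 + 4·70 = 330 mm; A_gv = 330 × 12 = 3960 mm².
A_nv = (330 − 4.5·24) × 12 = 2664 mm².
A_nt = (30 − 0.5·24) × 12 = 216 mm².
0.6 F_u A_nv = 639.4 kN; 0.6 F_y A_gv = 594 kN → shear yielding governs the shear term.
R_n = 594 + 1.0 × 400 × 216 / 1000 = 680.4 kN.
Design strength φR_n = 0.75 × 680.4 = 510 kN.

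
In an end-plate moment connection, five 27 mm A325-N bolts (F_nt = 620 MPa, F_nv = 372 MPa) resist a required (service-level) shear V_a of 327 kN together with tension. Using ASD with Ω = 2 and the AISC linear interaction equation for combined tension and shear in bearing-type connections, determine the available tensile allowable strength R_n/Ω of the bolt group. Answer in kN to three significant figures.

A_b = π·27²/4 = 572.6 mm²; f_rv = 327 × 1000 / (5 × 572.6) = 114.2 MPa.
F'_nt = 1.3 F_nt − (Ω F_nt / F_nv) f_rv = 1.3·620 − (2·620/372)·114.2 = 425.3 MPa, capped at F_nt → F'_nt = 425.3 MPa.
R_n = F'_nt · A_b · n = 425.3 × 572.6 × 5 / 1000 = 1217 kN.
Allowable strength R_n/Ω = 1217 / 2 = 609 kN.

609 kN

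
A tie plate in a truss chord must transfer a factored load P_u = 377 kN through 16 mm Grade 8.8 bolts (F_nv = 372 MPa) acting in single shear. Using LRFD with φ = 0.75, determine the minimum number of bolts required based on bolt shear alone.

7 bolts

A_b = π·16²/4 = 201.1 mm².
Per-bolt design strength φR_n = 0.75 × 372 × 201.1 × 1 / 1000 = 56.1 kN.
n ≥ 377 / 56.1 = 6.721 → use 7 bolts.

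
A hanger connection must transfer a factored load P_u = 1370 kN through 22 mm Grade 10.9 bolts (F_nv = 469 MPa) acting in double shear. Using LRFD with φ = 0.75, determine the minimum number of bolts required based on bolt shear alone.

6 bolts

A_b = π·22²/4 = 380.1 mm².
Per-bolt design strength φR_n = 0.75 × 469 × 380.1 × 2 / 1000 = 267.4 kN.
n ≥ 1370 / 267.4 = 5.123 → use 6 bolts.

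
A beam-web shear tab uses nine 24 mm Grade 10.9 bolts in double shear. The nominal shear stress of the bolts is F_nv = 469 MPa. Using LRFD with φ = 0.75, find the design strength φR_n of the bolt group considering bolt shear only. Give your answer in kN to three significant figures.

2860 kN

A_b = π × 24² / 4 = 452.4 mm².
R_n = F_nv · A_b · n · n_s = 469 × 452.4 × 9 × 2 / 1000 = 3819 kN.
Design strength φR_n = 0.75 × 3819 = 2860 kN.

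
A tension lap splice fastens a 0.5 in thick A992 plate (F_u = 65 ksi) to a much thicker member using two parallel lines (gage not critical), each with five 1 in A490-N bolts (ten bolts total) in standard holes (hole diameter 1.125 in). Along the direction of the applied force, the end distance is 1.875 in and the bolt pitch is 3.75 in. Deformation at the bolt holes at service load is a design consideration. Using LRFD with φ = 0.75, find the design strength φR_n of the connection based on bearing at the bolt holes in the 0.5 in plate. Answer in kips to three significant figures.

545 kips

Per bolt r_n = 1.2 l_c t F_u ≤ 2.4 d t F_u; upper limit = 2.4 × 1 × 0.5 × 65 = 78 kips.
Edge bolt: l_c = 1.875 − 1.125/2 = 1.312 in → 1.2 × 1.312 × 0.5 × 65 = 51.19 → r_n = 51.19 kips.
Interior bolts: l_c = 3.75 − 1.125 = 2.625 in → 1.2 × 2.625 × 0.5 × 65 = 102.4 → r_n = 78 kips.
R_n = 2 × 51.19 + 8 × 78 = 726.4 kips.
Design strength φR_n = 0.75 × 726.4 = 545 kips.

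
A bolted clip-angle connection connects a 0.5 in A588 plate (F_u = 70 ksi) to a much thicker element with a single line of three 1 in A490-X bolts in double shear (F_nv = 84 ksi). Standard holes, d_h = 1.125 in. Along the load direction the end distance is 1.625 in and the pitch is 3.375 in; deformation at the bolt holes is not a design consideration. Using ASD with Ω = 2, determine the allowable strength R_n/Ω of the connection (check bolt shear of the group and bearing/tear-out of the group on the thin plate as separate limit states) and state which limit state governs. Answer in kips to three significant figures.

Bolt shear: A_b = π·1²/4 = 0.7854 in²; R_n = 84 × 0.7854 × 3 × 2 = 395.8 kips → 395.8 / 2 = 198 kips.
Bearing (1.5 l_c t F_u ≤ 3.0 d t F_u): upper limit = 3.0·1·0.5·70 = 105 kips.
  Edge l_c = 1.625 − 1.125/2 = 1.062 → r_n = 55.78 kips; interior l_c = 3.375 − 1.125 = 2.25 → r_n = 105 kips.
  R_n,bearing = 1·55.78 + 2·105 = 265.8 kips → 265.8 / 2 = 133 kips.
Bearing governs: 133 kips.

133 kips (bearing governs)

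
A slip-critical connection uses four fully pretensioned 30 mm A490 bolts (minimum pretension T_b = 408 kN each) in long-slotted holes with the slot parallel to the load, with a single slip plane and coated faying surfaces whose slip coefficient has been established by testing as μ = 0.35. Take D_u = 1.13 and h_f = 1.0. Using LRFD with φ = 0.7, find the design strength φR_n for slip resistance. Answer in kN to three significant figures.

452 kN

R_n = μ · D_u · h_f · T_b · n_s · n_b = 0.35 × 1.13 × 1.0 × 408 × 1 × 4 = 645.5 kN.
Design strength φR_n = 0.7 × 645.5 = 452 kN.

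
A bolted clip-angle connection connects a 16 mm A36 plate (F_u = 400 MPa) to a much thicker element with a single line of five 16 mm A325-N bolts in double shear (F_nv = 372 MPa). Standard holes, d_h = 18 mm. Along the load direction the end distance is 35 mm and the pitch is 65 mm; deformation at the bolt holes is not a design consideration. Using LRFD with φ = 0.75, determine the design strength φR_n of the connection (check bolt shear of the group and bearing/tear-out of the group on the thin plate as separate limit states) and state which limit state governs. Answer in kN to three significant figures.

Bolt shear: A_b = π·16²/4 = 201.1 mm²; R_n = 372 × 201.1 × 5 × 2 / 1000 = 748 kN → 0.75 × 748 = 561 kN.
Bearing (1.5 l_c t F_u ≤ 3.0 d t F_u): upper limit = 3.0·16·16·400 / 1000 = 307.2 kN.
  Edge l_c = 35 − 18/2 = 26 → r_n = 249.6 kN; interior l_c = 65 − 18 = 47 → r_n = 307.2 kN.
  R_n,bearing = 1·249.6 + 4·307.2 = 1478 kN → 0.75 × 1478 = 1110 kN.
Bolt shear governs: 561 kN.

561 kN (bolt shear governs)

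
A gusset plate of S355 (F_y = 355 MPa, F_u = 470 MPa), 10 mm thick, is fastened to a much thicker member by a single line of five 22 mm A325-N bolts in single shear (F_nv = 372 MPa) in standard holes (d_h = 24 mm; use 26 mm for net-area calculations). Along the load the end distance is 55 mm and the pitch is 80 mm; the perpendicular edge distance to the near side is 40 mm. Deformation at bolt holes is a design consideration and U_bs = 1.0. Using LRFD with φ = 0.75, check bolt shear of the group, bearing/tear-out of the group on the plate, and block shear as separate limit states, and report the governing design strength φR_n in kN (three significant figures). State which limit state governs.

Bolt shear: A_b = π·22²/4 = 380.1 mm²; R_n = 372 × 380.1 × 5 × 1 / 1000 = 707 kN → 0.75 × 707 = 530 kN.
Bearing: edge l_c = 43, r_n = 242.5 kN; interior l_c = 56, r_n = 248.2 kN; R_n = 242.5 + 4·248.2 = 1235 kN → 926 kN.
Block shear: A_gv = 3750, A_nv = 2580, A_nt = 270 mm²; R_n = min(0.6F_uA_nv, 0.6F_yA_gv) + U_bs·F_u·A_nt = 854.5 kN → 641 kN.
Bolt shear governs: 530 kN.

530 kN (bolt shear governs)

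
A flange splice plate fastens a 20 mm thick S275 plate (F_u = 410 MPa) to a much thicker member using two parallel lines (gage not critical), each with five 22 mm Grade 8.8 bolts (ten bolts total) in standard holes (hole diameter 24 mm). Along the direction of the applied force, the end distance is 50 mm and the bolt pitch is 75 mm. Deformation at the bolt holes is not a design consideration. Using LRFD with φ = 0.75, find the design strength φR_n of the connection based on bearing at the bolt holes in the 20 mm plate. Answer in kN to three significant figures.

3950 kN

Per bolt r_n = 1.5 l_c t F_u ≤ 3.0 d t F_u; upper limit = 3.0 × 22 × 20 × 410 / 1000 = 541.2 kN.
Edge bolt: l_c = 50 − 24/2 = 38 mm → 1.5 × 38 × 20 × 410 / 1000 = 467.4 → r_n = 467.4 kN.
Interior bolts: l_c = 75 − 24 = 51 mm → 1.5 × 51 × 20 × 410 / 1000 = 627.3 → r_n = 541.2 kN.
R_n = 2 × 467.4 + 8 × 541.2 = 5264 kN.
Design strength φR_n = 0.75 × 5264 = 3950 kN.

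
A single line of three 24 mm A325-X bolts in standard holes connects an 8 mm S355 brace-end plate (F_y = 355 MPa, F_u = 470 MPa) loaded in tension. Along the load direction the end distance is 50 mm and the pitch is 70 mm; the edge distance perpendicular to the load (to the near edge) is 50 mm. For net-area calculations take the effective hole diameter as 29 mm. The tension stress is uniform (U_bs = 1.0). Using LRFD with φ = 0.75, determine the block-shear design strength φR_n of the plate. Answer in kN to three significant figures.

Shear plane L_v = 50 + 2·70 = 190 mm; A_gv = 190 × 8 = 1520 mm².
A_nv = (190 − 2.5·29) × 8 = 940 mm².
A_nt = (50 − 0.5·29) × 8 = 284 mm².
0.6 F_u A_nv = 265.1 kN; 0.6 F_y A_gv = 323.8 kN → shear rupture governs the shear term.
R_n = 265.1 + 1.0 × 470 × 284 / 1000 = 398.6 kN.
Design strength φR_n = 0.75 × 398.6 = 299 kN.

299 kN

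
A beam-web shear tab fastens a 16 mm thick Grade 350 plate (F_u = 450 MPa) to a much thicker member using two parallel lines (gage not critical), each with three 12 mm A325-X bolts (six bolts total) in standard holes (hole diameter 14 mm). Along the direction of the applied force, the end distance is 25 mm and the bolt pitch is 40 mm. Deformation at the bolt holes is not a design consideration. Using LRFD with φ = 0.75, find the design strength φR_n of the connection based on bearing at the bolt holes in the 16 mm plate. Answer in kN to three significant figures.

1070 kN

Per bolt r_n = 1.5 l_c t F_u ≤ 3.0 d t F_u; upper limit = 3.0 × 12 × 16 × 450 / 1000 = 259.2 kN.
Edge bolt: l_c = 25 − 14/2 = 18 mm → 1.5 × 18 × 16 × 450 / 1000 = 194.4 → r_n = 194.4 kN.
Interior bolts: l_c = 40 − 14 = 26 mm → 1.5 × 26 × 16 × 450 / 1000 = 280.8 → r_n = 259.2 kN.
R_n = 2 × 194.4 + 4 × 259.2 = 1426 kN.
Design strength φR_n = 0.75 × 1426 = 1070 kN.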